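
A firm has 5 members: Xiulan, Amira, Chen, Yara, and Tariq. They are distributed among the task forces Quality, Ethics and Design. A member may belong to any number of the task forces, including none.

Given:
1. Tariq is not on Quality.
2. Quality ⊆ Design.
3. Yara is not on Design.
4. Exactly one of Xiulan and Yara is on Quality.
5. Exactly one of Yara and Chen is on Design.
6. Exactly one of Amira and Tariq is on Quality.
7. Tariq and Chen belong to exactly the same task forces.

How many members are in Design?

From (1): Tariq ∉ Quality.
From (3): Yara ∉ Design.
(2) contrapositive: Yara ∉ Quality.
(4) (exactly one): Xiulan ∈ Quality.
(5) (exactly one): Chen ∈ Design.
(6) (exactly one): Amira ∈ Quality.
(7): Chen matches Tariq: Chen ∉ Quality.
(7): Tariq matches Chen: Tariq ∈ Design.
(2) with Xiulan ∈ Quality: Xiulan ∈ Design.
(2) with Amira ∈ Quality: Amira ∈ Design.

4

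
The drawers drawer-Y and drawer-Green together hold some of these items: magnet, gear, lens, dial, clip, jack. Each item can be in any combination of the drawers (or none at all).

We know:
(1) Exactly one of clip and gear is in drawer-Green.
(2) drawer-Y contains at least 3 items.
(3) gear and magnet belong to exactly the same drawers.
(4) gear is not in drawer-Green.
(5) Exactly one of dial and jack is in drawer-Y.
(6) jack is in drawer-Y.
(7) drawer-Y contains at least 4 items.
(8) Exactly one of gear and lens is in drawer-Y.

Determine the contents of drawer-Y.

drawer-Y = {clip, gear, jack, magnet}

From (4): gear ∉ drawer-Green.
From (6): jack ∈ drawer-Y.
(1) (exactly one): clip ∈ drawer-Green.
(3): magnet matches gear: magnet ∉ drawer-Green.
(5) (exactly one): dial ∉ drawer-Y.
Suppose magnet ∉ drawer-Y: no assignment then satisfies all the clues, so magnet ∈ drawer-Y.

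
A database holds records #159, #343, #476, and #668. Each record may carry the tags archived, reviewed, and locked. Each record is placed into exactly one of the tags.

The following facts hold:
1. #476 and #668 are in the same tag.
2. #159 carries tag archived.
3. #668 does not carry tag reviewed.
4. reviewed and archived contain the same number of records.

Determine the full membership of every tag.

archived = {#159}; reviewed = {#343}; locked = {#476, #668}

From (2): #159 ∈ archived.
From (3): #668 ∉ reviewed.
(1): #476 matches #668: #476 ∉ reviewed.
Suppose #343 ∈ archived: no assignment then satisfies all the clues, so #343 ∉ archived.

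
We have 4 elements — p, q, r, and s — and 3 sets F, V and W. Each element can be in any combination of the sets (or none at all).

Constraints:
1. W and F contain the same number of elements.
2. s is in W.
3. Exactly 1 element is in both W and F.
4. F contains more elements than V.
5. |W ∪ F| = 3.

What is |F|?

2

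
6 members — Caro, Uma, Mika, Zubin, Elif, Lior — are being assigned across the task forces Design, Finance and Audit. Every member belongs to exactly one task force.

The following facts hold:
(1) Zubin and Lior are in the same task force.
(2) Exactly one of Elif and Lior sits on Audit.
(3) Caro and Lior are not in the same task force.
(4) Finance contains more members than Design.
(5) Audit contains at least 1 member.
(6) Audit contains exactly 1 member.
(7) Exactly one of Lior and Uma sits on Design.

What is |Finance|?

3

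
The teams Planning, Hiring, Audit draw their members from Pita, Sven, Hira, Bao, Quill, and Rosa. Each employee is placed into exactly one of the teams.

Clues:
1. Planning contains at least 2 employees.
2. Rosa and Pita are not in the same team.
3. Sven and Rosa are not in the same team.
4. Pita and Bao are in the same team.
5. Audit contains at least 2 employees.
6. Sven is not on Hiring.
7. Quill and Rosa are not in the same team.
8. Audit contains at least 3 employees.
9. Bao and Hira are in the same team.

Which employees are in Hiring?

Hiring = {Rosa}

From (6): Sven ∉ Hiring.
Suppose Pita ∈ Hiring: no assignment then satisfies all the clues, so Pita ∉ Hiring.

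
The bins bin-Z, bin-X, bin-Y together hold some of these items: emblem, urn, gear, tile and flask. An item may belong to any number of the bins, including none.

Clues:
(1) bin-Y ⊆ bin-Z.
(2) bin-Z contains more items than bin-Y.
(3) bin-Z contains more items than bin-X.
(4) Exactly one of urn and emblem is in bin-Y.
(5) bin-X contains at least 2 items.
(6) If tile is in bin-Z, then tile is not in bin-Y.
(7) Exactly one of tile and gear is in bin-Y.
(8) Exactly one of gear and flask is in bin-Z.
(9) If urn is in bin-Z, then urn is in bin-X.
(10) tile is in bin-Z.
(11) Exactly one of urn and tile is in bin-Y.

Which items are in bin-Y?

From (10): tile ∈ bin-Z.
(6): tile ∉ bin-Y.
(7) (exactly one): gear ∈ bin-Y.
(11) (exactly one): urn ∈ bin-Y.
(1) with urn ∈ bin-Y: urn ∈ bin-Z.
(1) with gear ∈ bin-Y: gear ∈ bin-Z.
(4) (exactly one): emblem ∉ bin-Y.
(8) (exactly one): flask ∉ bin-Z.
(9): urn ∈ bin-X.
(1) contrapositive: flask ∉ bin-Y.

bin-Y = {gear, urn}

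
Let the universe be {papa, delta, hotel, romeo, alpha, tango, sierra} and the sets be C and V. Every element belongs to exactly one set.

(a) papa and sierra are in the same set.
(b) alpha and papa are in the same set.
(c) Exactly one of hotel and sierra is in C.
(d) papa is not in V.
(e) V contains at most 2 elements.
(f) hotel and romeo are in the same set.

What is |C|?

5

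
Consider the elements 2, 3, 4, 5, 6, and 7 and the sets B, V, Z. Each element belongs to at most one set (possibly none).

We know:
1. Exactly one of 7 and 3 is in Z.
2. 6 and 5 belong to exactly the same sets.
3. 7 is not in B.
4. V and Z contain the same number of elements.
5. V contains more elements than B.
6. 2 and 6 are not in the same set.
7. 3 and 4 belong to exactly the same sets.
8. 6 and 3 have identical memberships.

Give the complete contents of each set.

From (3): 7 ∉ B.
Suppose 2 ∈ B: no assignment then satisfies all the clues, so 2 ∉ B.

B = {}; V = {2}; Z = {7}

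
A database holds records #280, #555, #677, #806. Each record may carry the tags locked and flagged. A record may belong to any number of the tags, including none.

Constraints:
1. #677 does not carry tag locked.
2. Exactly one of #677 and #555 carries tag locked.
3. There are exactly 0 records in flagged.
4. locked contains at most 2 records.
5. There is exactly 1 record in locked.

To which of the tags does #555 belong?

#555: locked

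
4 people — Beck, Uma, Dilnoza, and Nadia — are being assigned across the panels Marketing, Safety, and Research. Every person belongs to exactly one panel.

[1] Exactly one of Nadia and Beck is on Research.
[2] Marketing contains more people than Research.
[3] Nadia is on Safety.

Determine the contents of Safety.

Safety = {Nadia}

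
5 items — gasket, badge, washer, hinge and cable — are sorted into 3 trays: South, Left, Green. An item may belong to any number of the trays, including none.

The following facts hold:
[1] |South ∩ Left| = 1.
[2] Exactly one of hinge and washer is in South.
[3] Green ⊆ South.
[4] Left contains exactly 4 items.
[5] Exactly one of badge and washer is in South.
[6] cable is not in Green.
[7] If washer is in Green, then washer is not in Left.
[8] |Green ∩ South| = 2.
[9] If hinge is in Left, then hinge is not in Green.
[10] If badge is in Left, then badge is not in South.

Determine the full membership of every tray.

South = {gasket, washer}; Left = {badge, cable, gasket, hinge}; Green = {gasket, washer}

From (6): cable ∉ Green.
Suppose gasket ∉ South: no assignment then satisfies all the clues, so gasket ∈ South.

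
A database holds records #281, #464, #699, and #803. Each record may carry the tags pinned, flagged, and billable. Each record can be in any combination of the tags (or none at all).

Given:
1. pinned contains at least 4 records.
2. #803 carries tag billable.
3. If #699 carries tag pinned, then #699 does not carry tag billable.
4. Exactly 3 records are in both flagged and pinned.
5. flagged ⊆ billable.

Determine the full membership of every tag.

pinned = {#281, #464, #699, #803}; flagged = {#281, #464, #803}; billable = {#281, #464, #803}

From (2): #803 ∈ billable.
(1): only 4 candidates remain for pinned, so all are in.
(3): #699 ∉ billable.
(5) contrapositive: #699 ∉ flagged.
Suppose #281 ∉ flagged: no assignment then satisfies all the clues, so #281 ∈ flagged.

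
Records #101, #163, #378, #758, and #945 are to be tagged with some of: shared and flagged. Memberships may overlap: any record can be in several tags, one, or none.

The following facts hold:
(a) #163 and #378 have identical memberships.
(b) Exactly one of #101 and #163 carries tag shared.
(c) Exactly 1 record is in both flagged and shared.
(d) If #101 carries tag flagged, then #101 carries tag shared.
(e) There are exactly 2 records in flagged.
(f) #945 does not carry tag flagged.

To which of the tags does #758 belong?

From (f): #945 ∉ flagged.
Suppose #758 ∈ shared: no assignment then satisfies all the clues, so #758 ∉ shared.

#758: flagged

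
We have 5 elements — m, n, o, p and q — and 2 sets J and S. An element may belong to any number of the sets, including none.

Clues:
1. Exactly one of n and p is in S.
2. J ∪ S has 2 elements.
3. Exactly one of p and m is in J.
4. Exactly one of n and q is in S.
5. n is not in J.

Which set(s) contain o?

o: none

From (5): n ∉ J.
Suppose o ∈ J: no assignment then satisfies all the clues, so o ∉ J.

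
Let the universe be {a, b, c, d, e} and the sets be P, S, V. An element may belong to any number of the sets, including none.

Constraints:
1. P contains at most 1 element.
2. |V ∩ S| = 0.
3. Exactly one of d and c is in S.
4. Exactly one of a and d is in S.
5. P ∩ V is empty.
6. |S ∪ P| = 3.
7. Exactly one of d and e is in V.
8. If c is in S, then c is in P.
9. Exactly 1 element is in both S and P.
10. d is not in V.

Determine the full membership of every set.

P = {c}; S = {a, b, c}; V = {e}

From (10): d ∉ V.
(7) (exactly one): e ∈ V.
(5) (disjoint): e ∉ P.
Suppose a ∈ P: no assignment then satisfies all the clues, so a ∉ P.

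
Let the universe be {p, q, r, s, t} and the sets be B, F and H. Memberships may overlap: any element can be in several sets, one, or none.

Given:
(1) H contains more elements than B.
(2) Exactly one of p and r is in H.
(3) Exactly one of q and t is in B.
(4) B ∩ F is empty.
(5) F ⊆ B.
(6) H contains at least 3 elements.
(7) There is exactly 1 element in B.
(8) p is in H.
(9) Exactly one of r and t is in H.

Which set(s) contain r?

r: none

From (8): p ∈ H.
(2) (exactly one): r ∉ H.
(9) (exactly one): t ∈ H.
Suppose r ∈ B: no assignment then satisfies all the clues, so r ∉ B.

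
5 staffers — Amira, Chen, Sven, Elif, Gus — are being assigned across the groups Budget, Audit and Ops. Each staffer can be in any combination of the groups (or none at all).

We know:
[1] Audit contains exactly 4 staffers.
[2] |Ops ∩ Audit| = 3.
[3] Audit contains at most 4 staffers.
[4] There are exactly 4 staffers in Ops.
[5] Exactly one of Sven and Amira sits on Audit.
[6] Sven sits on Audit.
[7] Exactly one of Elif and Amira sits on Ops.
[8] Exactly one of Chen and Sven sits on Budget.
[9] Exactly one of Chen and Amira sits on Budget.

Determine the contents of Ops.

Ops = {Amira, Chen, Gus, Sven}

From (6): Sven ∈ Audit.
(5) (exactly one): Amira ∉ Audit.
(1): only 4 candidates remain for Audit, so all are in.
Suppose Amira ∉ Ops: no assignment then satisfies all the clues, so Amira ∈ Ops.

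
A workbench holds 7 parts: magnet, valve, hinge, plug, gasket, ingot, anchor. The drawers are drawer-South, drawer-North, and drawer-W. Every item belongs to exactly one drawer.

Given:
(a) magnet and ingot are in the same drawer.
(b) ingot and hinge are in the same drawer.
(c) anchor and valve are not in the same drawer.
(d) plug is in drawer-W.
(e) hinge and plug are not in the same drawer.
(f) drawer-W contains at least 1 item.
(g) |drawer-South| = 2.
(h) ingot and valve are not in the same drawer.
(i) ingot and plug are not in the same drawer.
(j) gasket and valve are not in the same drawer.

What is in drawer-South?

drawer-South = {anchor, gasket}

From (d): plug ∈ drawer-W.
(e): hinge ∉ drawer-W.
(i): ingot ∉ drawer-W.
(a): magnet matches ingot: magnet ∉ drawer-W.
Suppose magnet ∈ drawer-South: no assignment then satisfies all the clues, so magnet ∉ drawer-South.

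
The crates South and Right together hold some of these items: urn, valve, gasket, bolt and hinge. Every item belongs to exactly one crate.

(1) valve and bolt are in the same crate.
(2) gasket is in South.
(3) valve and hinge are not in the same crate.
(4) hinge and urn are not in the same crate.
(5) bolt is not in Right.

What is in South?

From (2): gasket ∈ South.
From (5): bolt ∉ Right.
(1): valve matches bolt: valve ∉ Right.
Only one crate left: valve ∈ South.
Only one crate left: bolt ∈ South.
(3): hinge ∉ South.
Only one crate left: hinge ∈ Right.
(4): urn ∉ Right.
Only one crate left: urn ∈ South.

South = {bolt, gasket, urn, valve}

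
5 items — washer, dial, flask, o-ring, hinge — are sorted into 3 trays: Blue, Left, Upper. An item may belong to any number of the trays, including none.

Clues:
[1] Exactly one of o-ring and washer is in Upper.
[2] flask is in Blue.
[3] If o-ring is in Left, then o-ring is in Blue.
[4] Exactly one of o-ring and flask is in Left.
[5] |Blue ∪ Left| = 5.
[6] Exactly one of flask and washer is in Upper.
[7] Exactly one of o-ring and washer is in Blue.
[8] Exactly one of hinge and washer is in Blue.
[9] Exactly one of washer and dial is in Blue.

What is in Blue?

Blue = {dial, flask, hinge, o-ring}

From (2): flask ∈ Blue.
Suppose washer ∈ Blue: no assignment then satisfies all the clues, so washer ∉ Blue.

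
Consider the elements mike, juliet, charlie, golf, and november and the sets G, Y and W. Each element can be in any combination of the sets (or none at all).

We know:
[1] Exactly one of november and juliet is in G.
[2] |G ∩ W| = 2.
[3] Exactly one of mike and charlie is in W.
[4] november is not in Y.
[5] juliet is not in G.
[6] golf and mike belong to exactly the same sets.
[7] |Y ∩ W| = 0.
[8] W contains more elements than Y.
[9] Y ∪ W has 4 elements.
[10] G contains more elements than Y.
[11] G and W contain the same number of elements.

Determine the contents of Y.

Y = {charlie}

From (4): november ∉ Y.
From (5): juliet ∉ G.
(1) (exactly one): november ∈ G.
Suppose mike ∈ Y: no assignment then satisfies all the clues, so mike ∉ Y.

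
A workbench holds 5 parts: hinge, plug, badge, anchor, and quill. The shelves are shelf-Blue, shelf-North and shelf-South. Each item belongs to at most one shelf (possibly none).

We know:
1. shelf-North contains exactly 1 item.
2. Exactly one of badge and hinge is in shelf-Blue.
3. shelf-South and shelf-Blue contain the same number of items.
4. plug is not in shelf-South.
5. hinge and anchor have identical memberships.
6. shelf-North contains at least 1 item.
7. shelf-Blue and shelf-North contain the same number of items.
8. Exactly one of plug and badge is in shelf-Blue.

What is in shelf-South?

shelf-South = {quill}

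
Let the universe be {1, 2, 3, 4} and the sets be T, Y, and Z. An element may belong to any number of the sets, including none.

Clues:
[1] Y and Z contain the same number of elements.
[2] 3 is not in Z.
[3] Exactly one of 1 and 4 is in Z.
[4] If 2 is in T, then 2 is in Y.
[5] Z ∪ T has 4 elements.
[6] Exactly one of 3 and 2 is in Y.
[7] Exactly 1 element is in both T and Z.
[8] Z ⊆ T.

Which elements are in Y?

Y = {2}

From (2): 3 ∉ Z.
Suppose 1 ∈ Y: no assignment then satisfies all the clues, so 1 ∉ Y.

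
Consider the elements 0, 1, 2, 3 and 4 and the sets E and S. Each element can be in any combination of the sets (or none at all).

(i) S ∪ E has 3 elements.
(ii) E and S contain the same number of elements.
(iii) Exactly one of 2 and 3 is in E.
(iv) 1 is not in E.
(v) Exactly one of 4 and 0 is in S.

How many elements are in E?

2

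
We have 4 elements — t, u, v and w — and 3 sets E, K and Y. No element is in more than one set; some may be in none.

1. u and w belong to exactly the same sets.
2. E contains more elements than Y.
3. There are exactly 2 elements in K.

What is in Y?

Y = {}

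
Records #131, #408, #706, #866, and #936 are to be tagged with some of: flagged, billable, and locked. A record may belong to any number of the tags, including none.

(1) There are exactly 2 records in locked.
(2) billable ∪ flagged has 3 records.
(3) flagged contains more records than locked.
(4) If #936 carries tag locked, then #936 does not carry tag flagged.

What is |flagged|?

3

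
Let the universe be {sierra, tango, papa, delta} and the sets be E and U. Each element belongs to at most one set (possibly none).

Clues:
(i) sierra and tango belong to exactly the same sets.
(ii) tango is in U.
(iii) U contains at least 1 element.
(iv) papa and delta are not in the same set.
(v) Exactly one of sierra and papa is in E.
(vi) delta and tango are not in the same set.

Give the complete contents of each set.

From (ii): tango ∈ U.
(i): sierra matches tango: sierra ∉ E.
(i): sierra matches tango: sierra ∈ U.
(v) (exactly one): papa ∈ E.
(vi): delta ∉ U.
(iv): delta ∉ E.

E = {papa}; U = {sierra, tango}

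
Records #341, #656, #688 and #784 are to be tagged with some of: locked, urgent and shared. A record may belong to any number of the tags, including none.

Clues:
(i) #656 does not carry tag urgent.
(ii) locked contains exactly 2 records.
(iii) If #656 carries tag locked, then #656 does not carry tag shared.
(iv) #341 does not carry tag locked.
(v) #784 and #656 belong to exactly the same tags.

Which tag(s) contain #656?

From (i): #656 ∉ urgent.
From (iv): #341 ∉ locked.
(v): #784 matches #656: #784 ∉ urgent.
Suppose #656 ∉ locked: no assignment then satisfies all the clues, so #656 ∈ locked.

#656: locked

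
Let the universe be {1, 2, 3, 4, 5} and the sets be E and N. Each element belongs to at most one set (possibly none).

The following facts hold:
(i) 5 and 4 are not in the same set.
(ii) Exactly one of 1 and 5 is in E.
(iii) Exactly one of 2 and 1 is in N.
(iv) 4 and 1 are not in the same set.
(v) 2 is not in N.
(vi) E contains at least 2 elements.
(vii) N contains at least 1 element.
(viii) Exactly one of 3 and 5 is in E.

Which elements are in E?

E = {2, 5}

From (v): 2 ∉ N.
(iii) (exactly one): 1 ∈ N.
(iv): 4 ∉ N.
(ii) (exactly one): 5 ∈ E.
(viii) (exactly one): 3 ∉ E.
(i): 4 ∉ E.
(vi): only 2 candidates remain for E, so all are in.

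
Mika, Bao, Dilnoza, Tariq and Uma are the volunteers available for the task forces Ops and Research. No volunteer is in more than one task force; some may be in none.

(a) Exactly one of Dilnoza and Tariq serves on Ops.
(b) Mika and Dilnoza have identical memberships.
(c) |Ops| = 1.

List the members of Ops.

Ops = {Tariq}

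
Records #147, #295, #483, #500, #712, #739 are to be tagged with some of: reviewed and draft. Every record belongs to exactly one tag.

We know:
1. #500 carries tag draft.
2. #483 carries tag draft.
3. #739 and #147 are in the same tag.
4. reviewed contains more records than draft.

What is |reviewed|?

4

From (1): #500 ∈ draft.
From (2): #483 ∈ draft.
Suppose #147 ∉ reviewed: no assignment then satisfies all the clues, so #147 ∈ reviewed.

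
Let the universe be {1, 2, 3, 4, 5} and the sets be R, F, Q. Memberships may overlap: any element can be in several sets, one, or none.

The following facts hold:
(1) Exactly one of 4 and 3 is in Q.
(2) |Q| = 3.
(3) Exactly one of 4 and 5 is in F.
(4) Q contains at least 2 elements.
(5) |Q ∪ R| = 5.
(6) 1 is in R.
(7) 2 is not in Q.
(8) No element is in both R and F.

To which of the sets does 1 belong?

From (6): 1 ∈ R.
From (7): 2 ∉ Q.
(8) (disjoint): 1 ∉ F.
Suppose 1 ∉ Q: no assignment then satisfies all the clues, so 1 ∈ Q.

1: Q, R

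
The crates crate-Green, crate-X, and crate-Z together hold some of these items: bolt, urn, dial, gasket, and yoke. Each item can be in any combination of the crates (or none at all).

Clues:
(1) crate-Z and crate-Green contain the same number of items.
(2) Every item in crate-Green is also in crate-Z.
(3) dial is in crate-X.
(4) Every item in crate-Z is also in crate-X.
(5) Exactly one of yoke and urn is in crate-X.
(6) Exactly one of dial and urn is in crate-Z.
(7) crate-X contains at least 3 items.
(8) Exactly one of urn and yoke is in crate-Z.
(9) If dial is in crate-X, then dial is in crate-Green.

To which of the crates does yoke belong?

From (3): dial ∈ crate-X.
(9): dial ∈ crate-Green.
(2) with dial ∈ crate-Green: dial ∈ crate-Z.
(6) (exactly one): urn ∉ crate-Z.
(8) (exactly one): yoke ∈ crate-Z.
(2) contrapositive: urn ∉ crate-Green.
(4) with yoke ∈ crate-Z: yoke ∈ crate-X.
(5) (exactly one): urn ∉ crate-X.
Suppose yoke ∉ crate-Green: no assignment then satisfies all the clues, so yoke ∈ crate-Green.

yoke: crate-Green, crate-X, crate-Z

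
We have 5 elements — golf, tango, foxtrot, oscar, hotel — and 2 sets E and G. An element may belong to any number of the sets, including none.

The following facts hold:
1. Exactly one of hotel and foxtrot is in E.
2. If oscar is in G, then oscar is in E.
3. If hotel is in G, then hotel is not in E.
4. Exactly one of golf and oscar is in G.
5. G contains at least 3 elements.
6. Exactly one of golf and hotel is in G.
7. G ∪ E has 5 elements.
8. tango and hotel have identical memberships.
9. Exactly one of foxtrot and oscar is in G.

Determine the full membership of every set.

E = {foxtrot, golf, oscar}; G = {hotel, oscar, tango}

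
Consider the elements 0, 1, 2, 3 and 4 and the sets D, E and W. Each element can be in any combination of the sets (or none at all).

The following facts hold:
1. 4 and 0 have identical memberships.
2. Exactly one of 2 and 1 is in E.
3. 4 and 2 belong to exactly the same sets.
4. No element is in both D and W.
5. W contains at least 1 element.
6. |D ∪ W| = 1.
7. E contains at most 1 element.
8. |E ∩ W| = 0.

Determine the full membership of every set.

D = {}; E = {1}; W = {3}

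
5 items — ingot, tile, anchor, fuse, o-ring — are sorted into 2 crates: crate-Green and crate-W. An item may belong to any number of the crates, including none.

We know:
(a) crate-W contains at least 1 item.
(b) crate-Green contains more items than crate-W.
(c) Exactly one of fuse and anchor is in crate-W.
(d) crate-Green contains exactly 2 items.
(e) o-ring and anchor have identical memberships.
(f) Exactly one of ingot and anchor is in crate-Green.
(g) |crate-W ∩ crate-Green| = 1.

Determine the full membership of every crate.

crate-Green = {fuse, ingot}; crate-W = {fuse}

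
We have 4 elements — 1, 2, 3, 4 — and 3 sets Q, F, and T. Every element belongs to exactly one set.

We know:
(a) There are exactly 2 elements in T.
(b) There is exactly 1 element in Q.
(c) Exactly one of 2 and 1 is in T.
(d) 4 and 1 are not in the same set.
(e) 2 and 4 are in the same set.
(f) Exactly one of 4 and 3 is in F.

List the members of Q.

Q = {1}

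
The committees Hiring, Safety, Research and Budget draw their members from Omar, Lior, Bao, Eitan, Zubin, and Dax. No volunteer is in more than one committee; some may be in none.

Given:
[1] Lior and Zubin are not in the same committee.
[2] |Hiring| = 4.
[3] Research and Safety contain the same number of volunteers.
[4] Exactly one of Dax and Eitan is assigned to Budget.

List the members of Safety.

Safety = {}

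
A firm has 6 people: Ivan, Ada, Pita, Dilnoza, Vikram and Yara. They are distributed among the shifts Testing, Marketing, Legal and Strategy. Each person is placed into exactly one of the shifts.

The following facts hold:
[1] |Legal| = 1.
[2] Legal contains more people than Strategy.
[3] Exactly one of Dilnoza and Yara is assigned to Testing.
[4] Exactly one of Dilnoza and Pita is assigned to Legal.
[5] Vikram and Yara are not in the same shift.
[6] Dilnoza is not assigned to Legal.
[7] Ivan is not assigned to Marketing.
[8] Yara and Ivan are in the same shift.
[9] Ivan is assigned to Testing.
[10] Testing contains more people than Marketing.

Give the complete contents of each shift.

Testing = {Ada, Ivan, Yara}; Marketing = {Dilnoza, Vikram}; Legal = {Pita}; Strategy = {}

From (6): Dilnoza ∉ Legal.
From (7): Ivan ∉ Marketing.
From (9): Ivan ∈ Testing.
(4) (exactly one): Pita ∈ Legal.
(8): Yara matches Ivan: Yara ∈ Testing.
(1): Legal already has 1, so the rest are out.
(3) (exactly one): Dilnoza ∉ Testing.
(5): Vikram ∉ Testing.
Suppose Ada ∉ Testing: no assignment then satisfies all the clues, so Ada ∈ Testing.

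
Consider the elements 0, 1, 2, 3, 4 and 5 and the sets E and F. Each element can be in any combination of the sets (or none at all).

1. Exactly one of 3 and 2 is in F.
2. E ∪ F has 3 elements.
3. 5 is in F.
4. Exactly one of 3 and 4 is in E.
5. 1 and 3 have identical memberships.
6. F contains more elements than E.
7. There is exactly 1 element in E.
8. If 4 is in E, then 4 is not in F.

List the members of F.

F = {2, 5}

From (3): 5 ∈ F.
Suppose 0 ∈ F: no assignment then satisfies all the clues, so 0 ∉ F.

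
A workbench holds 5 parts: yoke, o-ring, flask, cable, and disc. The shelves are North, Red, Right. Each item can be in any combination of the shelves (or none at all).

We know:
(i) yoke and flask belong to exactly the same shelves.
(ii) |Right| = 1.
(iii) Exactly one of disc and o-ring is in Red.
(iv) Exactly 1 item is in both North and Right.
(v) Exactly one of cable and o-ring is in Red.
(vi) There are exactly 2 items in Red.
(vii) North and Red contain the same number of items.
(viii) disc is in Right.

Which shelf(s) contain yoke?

yoke: none

From (viii): disc ∈ Right.
(ii): Right already has 1, so the rest are out.
Suppose yoke ∈ North: no assignment then satisfies all the clues, so yoke ∉ North.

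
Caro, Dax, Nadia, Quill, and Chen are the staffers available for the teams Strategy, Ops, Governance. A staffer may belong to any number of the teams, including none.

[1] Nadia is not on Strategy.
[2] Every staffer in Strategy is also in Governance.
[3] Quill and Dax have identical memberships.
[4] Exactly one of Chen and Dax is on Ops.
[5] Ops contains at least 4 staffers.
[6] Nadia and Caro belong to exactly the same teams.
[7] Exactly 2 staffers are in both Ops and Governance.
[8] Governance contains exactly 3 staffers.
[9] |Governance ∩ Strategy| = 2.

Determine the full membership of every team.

Strategy = {Dax, Quill}; Ops = {Caro, Dax, Nadia, Quill}; Governance = {Chen, Dax, Quill}

From (1): Nadia ∉ Strategy.
(6): Caro matches Nadia: Caro ∉ Strategy.
Suppose Caro ∉ Ops: no assignment then satisfies all the clues, so Caro ∈ Ops.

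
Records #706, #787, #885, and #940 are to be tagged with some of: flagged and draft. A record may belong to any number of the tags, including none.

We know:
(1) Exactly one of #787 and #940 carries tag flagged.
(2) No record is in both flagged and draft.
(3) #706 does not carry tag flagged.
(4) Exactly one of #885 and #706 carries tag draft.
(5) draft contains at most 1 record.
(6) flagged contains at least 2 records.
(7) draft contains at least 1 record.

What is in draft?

draft = {#706}

From (3): #706 ∉ flagged.
Suppose #706 ∉ draft: no assignment then satisfies all the clues, so #706 ∈ draft.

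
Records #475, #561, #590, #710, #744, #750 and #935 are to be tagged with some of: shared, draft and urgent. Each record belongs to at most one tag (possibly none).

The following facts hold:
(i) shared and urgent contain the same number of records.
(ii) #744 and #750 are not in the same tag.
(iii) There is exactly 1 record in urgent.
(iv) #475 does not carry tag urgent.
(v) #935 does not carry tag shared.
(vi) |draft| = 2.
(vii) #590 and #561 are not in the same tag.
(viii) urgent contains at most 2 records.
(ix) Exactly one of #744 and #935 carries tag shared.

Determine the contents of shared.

From (iv): #475 ∉ urgent.
From (v): #935 ∉ shared.
(ix) (exactly one): #744 ∈ shared.
(ii): #750 ∉ shared.
Suppose #475 ∈ shared: no assignment then satisfies all the clues, so #475 ∉ shared.

shared = {#744}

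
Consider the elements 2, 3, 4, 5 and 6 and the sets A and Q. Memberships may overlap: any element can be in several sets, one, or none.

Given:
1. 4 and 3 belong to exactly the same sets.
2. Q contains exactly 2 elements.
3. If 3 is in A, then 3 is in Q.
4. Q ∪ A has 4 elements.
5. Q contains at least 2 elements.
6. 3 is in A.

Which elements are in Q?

Q = {3, 4}

From (6): 3 ∈ A.
(1): 4 matches 3: 4 ∈ A.
(3): 3 ∈ Q.
(1): 4 matches 3: 4 ∈ Q.
(2): Q already has 2, so the rest are out.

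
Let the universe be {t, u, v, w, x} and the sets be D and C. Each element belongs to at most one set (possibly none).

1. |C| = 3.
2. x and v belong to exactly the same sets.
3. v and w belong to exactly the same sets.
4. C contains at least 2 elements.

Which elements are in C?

C = {v, w, x}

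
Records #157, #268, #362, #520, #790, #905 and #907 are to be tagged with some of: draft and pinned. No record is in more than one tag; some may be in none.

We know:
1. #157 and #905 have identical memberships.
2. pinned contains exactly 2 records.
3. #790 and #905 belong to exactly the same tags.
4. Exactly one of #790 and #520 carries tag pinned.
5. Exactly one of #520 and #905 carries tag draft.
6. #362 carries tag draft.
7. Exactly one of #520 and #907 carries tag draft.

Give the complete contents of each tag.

draft = {#157, #362, #790, #905, #907}; pinned = {#268, #520}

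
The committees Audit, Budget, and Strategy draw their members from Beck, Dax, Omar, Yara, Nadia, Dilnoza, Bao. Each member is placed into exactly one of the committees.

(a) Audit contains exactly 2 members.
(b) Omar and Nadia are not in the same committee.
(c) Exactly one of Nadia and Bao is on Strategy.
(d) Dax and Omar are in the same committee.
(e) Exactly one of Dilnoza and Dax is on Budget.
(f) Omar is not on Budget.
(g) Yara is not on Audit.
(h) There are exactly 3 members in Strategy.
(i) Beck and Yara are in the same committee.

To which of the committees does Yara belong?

Yara: Strategy

From (f): Omar ∉ Budget.
From (g): Yara ∉ Audit.
(d): Dax matches Omar: Dax ∉ Budget.
(e) (exactly one): Dilnoza ∈ Budget.
(i): Beck matches Yara: Beck ∉ Audit.
Suppose Yara ∈ Budget: no assignment then satisfies all the clues, so Yara ∉ Budget.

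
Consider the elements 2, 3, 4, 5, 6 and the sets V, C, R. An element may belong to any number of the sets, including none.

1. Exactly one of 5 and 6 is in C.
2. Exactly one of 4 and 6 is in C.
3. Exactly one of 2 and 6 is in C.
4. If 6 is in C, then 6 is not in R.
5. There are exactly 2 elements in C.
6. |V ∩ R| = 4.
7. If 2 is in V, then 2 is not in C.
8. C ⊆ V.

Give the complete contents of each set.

V = {2, 3, 4, 5, 6}; C = {3, 6}; R = {2, 3, 4, 5}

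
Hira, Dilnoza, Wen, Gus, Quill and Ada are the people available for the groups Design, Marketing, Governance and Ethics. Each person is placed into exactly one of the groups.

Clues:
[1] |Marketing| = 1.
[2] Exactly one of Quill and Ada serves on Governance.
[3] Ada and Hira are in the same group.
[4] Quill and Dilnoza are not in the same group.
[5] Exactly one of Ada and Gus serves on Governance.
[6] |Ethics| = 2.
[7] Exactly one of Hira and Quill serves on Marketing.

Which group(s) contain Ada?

Ada: Governance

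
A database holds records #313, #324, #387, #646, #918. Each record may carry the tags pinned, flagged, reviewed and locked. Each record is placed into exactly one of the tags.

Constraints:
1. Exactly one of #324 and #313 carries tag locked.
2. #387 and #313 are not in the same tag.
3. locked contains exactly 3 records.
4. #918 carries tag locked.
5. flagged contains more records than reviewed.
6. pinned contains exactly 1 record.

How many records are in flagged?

From (4): #918 ∈ locked.
Suppose #313 ∈ reviewed: no assignment then satisfies all the clues, so #313 ∉ reviewed.

1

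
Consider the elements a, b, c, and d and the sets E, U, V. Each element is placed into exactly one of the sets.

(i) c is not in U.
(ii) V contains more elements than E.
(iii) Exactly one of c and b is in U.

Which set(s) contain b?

b: U

From (i): c ∉ U.
(iii) (exactly one): b ∈ U.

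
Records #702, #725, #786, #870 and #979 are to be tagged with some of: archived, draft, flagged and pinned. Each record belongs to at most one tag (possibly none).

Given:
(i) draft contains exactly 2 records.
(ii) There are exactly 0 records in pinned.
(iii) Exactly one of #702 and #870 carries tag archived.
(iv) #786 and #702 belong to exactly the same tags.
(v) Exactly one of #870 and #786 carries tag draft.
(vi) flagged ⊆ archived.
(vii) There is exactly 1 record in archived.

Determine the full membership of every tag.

archived = {#870}; draft = {#702, #786}; flagged = {}; pinned = {}

(ii): pinned already has 0, so the rest are out.
Suppose #702 ∈ archived: no assignment then satisfies all the clues, so #702 ∉ archived.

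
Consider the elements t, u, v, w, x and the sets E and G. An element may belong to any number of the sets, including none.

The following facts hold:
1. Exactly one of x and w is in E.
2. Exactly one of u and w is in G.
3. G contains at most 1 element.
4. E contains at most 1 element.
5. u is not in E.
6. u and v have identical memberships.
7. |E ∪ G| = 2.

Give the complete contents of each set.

E = {x}; G = {w}

From (5): u ∉ E.
(6): v matches u: v ∉ E.
Suppose t ∈ E: no assignment then satisfies all the clues, so t ∉ E.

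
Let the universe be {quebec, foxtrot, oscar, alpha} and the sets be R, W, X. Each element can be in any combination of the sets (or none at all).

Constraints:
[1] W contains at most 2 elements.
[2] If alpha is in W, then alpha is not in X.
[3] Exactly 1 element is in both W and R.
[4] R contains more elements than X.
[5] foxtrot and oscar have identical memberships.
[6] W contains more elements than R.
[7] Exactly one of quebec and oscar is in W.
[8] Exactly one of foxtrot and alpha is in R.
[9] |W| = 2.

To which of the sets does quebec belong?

quebec: W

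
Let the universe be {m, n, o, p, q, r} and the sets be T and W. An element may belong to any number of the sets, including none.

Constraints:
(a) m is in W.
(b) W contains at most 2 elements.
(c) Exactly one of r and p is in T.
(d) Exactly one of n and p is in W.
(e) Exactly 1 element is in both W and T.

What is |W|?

2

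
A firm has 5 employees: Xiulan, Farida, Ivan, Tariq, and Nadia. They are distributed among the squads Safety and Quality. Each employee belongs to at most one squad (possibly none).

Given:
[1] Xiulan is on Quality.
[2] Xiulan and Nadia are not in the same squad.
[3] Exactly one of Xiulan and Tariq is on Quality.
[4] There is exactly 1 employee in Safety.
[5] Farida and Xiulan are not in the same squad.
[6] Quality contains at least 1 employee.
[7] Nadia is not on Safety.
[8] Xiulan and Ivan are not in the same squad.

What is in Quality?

From (1): Xiulan ∈ Quality.
From (7): Nadia ∉ Safety.
(2): Nadia ∉ Quality.
(3) (exactly one): Tariq ∉ Quality.
(5): Farida ∉ Quality.
(8): Ivan ∉ Quality.

Quality = {Xiulan}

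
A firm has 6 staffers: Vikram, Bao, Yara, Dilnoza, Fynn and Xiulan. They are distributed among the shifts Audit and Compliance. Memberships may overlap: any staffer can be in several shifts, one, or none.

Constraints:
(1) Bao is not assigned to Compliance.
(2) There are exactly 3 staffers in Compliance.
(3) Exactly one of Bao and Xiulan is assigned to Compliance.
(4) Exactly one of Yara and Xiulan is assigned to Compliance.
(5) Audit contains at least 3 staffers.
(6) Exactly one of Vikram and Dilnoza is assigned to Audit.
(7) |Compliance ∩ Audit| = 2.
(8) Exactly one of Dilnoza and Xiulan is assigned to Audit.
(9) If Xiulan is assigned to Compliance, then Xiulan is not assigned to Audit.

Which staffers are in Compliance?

Compliance = {Dilnoza, Fynn, Xiulan}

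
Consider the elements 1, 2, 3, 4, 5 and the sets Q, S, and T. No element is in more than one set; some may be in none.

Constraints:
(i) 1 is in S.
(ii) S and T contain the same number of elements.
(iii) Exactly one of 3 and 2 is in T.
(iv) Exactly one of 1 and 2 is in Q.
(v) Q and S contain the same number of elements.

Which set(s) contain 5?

5: none

From (i): 1 ∈ S.
(iv) (exactly one): 2 ∈ Q.
(iii) (exactly one): 3 ∈ T.
Suppose 5 ∈ Q: no assignment then satisfies all the clues, so 5 ∉ Q.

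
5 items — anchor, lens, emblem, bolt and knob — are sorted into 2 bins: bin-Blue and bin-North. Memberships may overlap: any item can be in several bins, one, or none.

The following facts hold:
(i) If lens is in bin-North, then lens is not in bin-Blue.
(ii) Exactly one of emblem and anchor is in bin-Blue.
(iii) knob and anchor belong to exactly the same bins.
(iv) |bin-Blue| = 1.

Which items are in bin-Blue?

bin-Blue = {emblem}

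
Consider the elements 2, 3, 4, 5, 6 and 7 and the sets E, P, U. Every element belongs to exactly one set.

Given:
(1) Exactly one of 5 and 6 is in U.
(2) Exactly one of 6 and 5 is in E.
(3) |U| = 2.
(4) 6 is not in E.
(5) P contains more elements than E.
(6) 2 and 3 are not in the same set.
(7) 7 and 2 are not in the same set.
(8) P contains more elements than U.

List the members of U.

U = {2, 6}

From (4): 6 ∉ E.
(2) (exactly one): 5 ∈ E.
(1) (exactly one): 6 ∈ U.
Suppose 2 ∉ U: no assignment then satisfies all the clues, so 2 ∈ U.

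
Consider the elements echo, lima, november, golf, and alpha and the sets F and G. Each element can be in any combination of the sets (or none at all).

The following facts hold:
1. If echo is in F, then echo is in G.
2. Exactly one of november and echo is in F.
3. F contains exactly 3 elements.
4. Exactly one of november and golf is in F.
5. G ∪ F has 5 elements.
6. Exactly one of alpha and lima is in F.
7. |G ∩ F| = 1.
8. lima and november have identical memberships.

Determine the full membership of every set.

F = {alpha, echo, golf}; G = {echo, lima, november}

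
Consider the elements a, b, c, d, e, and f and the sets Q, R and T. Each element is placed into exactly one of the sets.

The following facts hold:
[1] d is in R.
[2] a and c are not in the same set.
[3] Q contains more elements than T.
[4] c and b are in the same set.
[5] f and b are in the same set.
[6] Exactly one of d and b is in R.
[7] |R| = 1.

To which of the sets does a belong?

a: T

From (1): d ∈ R.
(6) (exactly one): b ∉ R.
(7): R already has 1, so the rest are out.
Suppose a ∈ Q: no assignment then satisfies all the clues, so a ∉ Q.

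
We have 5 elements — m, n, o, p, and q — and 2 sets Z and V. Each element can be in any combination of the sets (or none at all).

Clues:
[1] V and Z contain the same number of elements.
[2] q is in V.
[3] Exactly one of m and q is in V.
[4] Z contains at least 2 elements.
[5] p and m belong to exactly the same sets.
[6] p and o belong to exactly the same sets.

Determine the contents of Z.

Z = {n, q}

From (2): q ∈ V.
(3) (exactly one): m ∉ V.
(5): p matches m: p ∉ V.
(6): o matches p: o ∉ V.
Suppose m ∈ Z: no assignment then satisfies all the clues, so m ∉ Z.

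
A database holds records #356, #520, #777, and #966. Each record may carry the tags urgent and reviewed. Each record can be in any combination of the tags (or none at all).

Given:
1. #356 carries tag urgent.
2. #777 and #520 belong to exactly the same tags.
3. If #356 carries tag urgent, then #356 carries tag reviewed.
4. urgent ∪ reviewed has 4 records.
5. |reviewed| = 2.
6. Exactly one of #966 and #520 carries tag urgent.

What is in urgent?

urgent = {#356, #520, #777}

From (1): #356 ∈ urgent.
(3): #356 ∈ reviewed.
Suppose #520 ∉ urgent: no assignment then satisfies all the clues, so #520 ∈ urgent.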